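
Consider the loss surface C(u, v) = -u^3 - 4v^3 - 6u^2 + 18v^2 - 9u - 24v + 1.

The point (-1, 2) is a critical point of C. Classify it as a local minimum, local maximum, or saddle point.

The mixed partial ∂²C/∂u∂v is 0, so the Hessian at any point is diag(C_uu, C_vv) = diag(-6(u + 2), 12(-2v + 3)).
At (-1, 2): H = diag(-6, -12).
Both eigenvalues are negative, so H is negative definite: a local maximum.

local maximum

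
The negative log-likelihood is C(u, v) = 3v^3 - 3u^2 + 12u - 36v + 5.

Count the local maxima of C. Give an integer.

C separates as a function of u plus a function of v, so ∇C=0 decouples.
∂C/∂u = -6(u - 2) = 0 at u ∈ {2}; ∂C/∂v = 9(v - 2)(v + 2) = 0 at v ∈ {-2, 2}.
The Hessian is diagonal: diag(C_uu, C_vv). Second derivatives: C_uu(2)=-6; C_vv(-2)=-36, C_vv(2)=36.
Local maxima occur where both diagonal entries negative: (2, -2). Count: 1.

1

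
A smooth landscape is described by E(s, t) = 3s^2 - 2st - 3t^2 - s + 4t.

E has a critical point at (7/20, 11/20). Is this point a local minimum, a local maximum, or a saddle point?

The Hessian of E is constant: H = [[6, -2], [-2, -6]].
det(H) = 6·(-6) − (-2)² = -40.
Since det(H) < 0, H is indefinite and the critical point is a saddle point.

saddle point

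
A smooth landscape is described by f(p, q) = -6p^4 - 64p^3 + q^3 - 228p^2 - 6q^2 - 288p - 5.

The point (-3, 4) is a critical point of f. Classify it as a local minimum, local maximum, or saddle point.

local minimum

The mixed partial ∂²f/∂p∂q is 0, so the Hessian at any point is diag(f_pp, f_qq) = diag(-24(3p^2 + 16p + 19), 6(q - 2)).
At (-3, 4): H = diag(48, 12).
Both eigenvalues are positive, so H is positive definite: a local minimum.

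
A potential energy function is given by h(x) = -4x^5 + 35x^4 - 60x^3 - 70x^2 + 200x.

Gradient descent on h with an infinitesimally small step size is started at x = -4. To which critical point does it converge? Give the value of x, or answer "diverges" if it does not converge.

-1

h'(x) = -20(x - 5)(x - 2)(x - 1)(x + 1), so h'(-4) = -16200.
Gradient descent moves in the -h' direction, i.e. x is increasing.
The nearest critical point in that direction is x = -1, where h'' = 720 > 0 (a local minimum). The iterate converges there.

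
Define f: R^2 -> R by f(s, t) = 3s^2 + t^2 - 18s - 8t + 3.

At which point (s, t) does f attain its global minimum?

f(s,t) separates as P(s) + Q(t) + 3, so its minimum is min P + min Q + 3.
P'(s) = 6s - 18 vanishes at s ∈ {3}; Q'(t) = 2(t - 4) vanishes at t ∈ {4}.
Local minima of P (where P''>0): P(3)=-27. Local minima of Q: Q(4)=-16.
So the global minimum of f is P(3) + Q(4) + 3 = -27 − 16 + 3 = -40, attained at (3, 4).

(3, 4)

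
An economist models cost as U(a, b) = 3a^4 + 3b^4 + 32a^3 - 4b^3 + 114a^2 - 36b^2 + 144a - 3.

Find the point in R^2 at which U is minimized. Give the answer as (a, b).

U(a,b) separates as P(a) + Q(b) − 3, so its minimum is min P + min Q − 3.
P'(a) = 12(a + 1)(a + 3)(a + 4) vanishes at a ∈ {-4, -3, -1}; Q'(b) = 12b(b - 3)(b + 2) vanishes at b ∈ {-2, 0, 3}.
Local minima of P (where P''>0): P(-4)=-32, P(-1)=-59. Local minima of Q: Q(-2)=-64, Q(3)=-189.
So the global minimum of U is P(-1) + Q(3) − 3 = -59 − 189 − 3 = -251, attained at (-1, 3).

(-1, 3)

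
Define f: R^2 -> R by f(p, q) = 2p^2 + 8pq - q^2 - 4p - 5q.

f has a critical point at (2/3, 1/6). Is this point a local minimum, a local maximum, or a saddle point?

The Hessian of f is constant: H = [[4, 8], [8, -2]].
det(H) = 4·(-2) − 8² = -72.
Since det(H) < 0, H is indefinite and the critical point is a saddle point.

saddle point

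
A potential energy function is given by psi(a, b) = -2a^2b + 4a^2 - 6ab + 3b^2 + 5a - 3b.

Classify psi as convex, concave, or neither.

neither

The term -2a^2b is cubic, so the Hessian is not constant.
∂²psi/∂a² = -4b + 8, which takes both signs as b varies (negative for sufficiently large b). A diagonal entry of the Hessian changing sign means the Hessian is neither positive- nor negative-semidefinite on all of R^2.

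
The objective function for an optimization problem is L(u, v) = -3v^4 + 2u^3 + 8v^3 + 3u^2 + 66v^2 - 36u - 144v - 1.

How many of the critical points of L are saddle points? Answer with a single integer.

3

L separates as a function of u plus a function of v, so ∇L=0 decouples.
∂L/∂u = 6(u - 2)(u + 3) = 0 at u ∈ {-3, 2}; ∂L/∂v = -12(v - 4)(v - 1)(v + 3) = 0 at v ∈ {-3, 1, 4}.
The Hessian is diagonal: diag(L_uu, L_vv). Second derivatives: L_uu(-3)=-30, L_uu(2)=30; L_vv(-3)=-336, L_vv(1)=144, L_vv(4)=-252.
Saddle points occur where the two diagonal entries have opposite signs: (-3, 1), (2, -3), (2, 4). Count: 3.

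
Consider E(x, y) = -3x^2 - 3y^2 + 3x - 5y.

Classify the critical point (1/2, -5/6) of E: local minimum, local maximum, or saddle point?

local maximum

The Hessian of E is constant: H = [[-6, 0], [0, -6]].
det(H) = (-6)·(-6) − 0² = 36.
det(H) > 0 and tr(H) = -12 < 0, so H is negative definite and the point is a local maximum.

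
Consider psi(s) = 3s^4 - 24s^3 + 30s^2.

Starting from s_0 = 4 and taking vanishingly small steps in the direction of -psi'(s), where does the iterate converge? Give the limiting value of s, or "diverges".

psi'(s) = 12s(s - 5)(s - 1), so psi'(4) = -144.
Gradient descent moves in the -psi' direction, i.e. s is increasing.
The nearest critical point in that direction is s = 5, where psi'' = 240 > 0 (a local minimum). The iterate converges there.

5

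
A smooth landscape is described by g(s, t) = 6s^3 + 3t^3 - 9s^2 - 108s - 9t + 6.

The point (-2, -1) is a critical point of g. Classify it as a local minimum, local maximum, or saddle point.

local maximum

The mixed partial ∂²g/∂s∂t is 0, so the Hessian at any point is diag(g_ss, g_tt) = diag(18(2s - 1), 18t).
At (-2, -1): H = diag(-90, -18).
Both eigenvalues are negative, so H is negative definite: a local maximum.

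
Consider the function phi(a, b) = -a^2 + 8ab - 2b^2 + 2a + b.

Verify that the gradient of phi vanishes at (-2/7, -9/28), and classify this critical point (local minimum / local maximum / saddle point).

saddle point

∇phi = (-2a + 8b + 2, 8a - 4b + 1); substituting (-2/7, -9/28) gives ∇phi = (0, 0), so (-2/7, -9/28) is indeed a critical point.
The Hessian of phi is constant: H = [[-2, 8], [8, -4]].
det(H) = (-2)·(-4) − 8² = -56.
Since det(H) < 0, H is indefinite and the critical point is a saddle point.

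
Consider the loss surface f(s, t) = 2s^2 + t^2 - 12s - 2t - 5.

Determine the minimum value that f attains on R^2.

f(s,t) separates as P(s) + Q(t) − 5, so its minimum is min P + min Q − 5.
P'(s) = 4s - 12 vanishes at s ∈ {3}; Q'(t) = 2(t - 1) vanishes at t ∈ {1}.
Local minima of P (where P''>0): P(3)=-18. Local minima of Q: Q(1)=-1.
So the global minimum of f is P(3) + Q(1) − 5 = -18 − 1 − 5 = -24, attained at (3, 1).

-24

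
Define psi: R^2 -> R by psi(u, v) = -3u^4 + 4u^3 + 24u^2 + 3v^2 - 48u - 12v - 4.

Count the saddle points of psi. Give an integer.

psi separates as a function of u plus a function of v, so ∇psi=0 decouples.
∂psi/∂u = -12(u - 2)(u - 1)(u + 2) = 0 at u ∈ {-2, 1, 2}; ∂psi/∂v = 6(v - 2) = 0 at v ∈ {2}.
The Hessian is diagonal: diag(psi_uu, psi_vv). Second derivatives: psi_uu(-2)=-144, psi_uu(1)=36, psi_uu(2)=-48; psi_vv(2)=6.
Saddle points occur where the two diagonal entries have opposite signs: (-2, 2), (2, 2). Count: 2.

2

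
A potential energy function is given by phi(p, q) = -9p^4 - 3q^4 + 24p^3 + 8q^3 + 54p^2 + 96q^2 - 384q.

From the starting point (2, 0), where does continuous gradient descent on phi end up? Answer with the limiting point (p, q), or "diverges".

(0, 2)

phi is separable, so gradient descent decouples: p follows -∂phi/∂p, q follows -∂phi/∂q.
∂phi/∂p = -36p(p - 3)(p + 1); at p=2 this is 216, so p decreases.
∂phi/∂q = -12(q - 4)(q - 2)(q + 4); at q=0 this is -384, so q increases.
p converges to its nearest critical value 0 (a local min of the p-part); q converges to 2. The iterate converges to (0, 2).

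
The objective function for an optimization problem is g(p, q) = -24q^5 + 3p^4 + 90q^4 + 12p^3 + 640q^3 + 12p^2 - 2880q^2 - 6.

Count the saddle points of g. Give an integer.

g separates as a function of p plus a function of q, so ∇g=0 decouples.
∂g/∂p = 12p(p + 1)(p + 2) = 0 at p ∈ {-2, -1, 0}; ∂g/∂q = -120q(q - 4)(q - 3)(q + 4) = 0 at q ∈ {-4, 0, 3, 4}.
The Hessian is diagonal: diag(g_pp, g_qq). Second derivatives: g_pp(-2)=24, g_pp(-1)=-12, g_pp(0)=24; g_qq(-4)=26880, g_qq(0)=-5760, g_qq(3)=2520, g_qq(4)=-3840.
Saddle points occur where the two diagonal entries have opposite signs: (-2, 0), (-2, 4), (-1, -4), (-1, 3), (0, 0), (0, 4). Count: 6.

6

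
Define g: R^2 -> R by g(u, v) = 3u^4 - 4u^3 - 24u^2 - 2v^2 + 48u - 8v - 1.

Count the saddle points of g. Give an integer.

g separates as a function of u plus a function of v, so ∇g=0 decouples.
∂g/∂u = 12(u - 2)(u - 1)(u + 2) = 0 at u ∈ {-2, 1, 2}; ∂g/∂v = -4(v + 2) = 0 at v ∈ {-2}.
The Hessian is diagonal: diag(g_uu, g_vv). Second derivatives: g_uu(-2)=144, g_uu(1)=-36, g_uu(2)=48; g_vv(-2)=-4.
Saddle points occur where the two diagonal entries have opposite signs: (-2, -2), (2, -2). Count: 2.

2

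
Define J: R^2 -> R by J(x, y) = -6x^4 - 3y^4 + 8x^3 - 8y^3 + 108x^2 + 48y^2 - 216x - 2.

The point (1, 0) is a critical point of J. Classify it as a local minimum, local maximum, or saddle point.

local minimum

The mixed partial ∂²J/∂x∂y is 0, so the Hessian at any point is diag(J_xx, J_yy) = diag(24(-3x^2 + 2x + 9), 12(-3y^2 - 4y + 8)).
At (1, 0): H = diag(192, 96).
Both eigenvalues are positive, so H is positive definite: a local minimum.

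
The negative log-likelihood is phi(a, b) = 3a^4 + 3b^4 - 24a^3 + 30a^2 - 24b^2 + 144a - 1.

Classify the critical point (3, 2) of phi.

saddle point

The mixed partial ∂²phi/∂a∂b is 0, so the Hessian at any point is diag(phi_aa, phi_bb) = diag(12(3a^2 - 12a + 5), 12(3b^2 - 4)).
At (3, 2): H = diag(-48, 96).
The eigenvalues have opposite signs, so H is indefinite: a saddle point.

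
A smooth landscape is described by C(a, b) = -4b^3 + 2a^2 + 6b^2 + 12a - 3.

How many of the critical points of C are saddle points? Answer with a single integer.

1

C separates as a function of a plus a function of b, so ∇C=0 decouples.
∂C/∂a = 4(a + 3) = 0 at a ∈ {-3}; ∂C/∂b = -12b(b - 1) = 0 at b ∈ {0, 1}.
The Hessian is diagonal: diag(C_aa, C_bb). Second derivatives: C_aa(-3)=4; C_bb(0)=12, C_bb(1)=-12.
Saddle points occur where the two diagonal entries have opposite signs: (-3, 1). Count: 1.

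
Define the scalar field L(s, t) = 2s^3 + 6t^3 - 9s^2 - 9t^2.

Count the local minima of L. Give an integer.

L separates as a function of s plus a function of t, so ∇L=0 decouples.
∂L/∂s = 6s(s - 3) = 0 at s ∈ {0, 3}; ∂L/∂t = 18t(t - 1) = 0 at t ∈ {0, 1}.
The Hessian is diagonal: diag(L_ss, L_tt). Second derivatives: L_ss(0)=-18, L_ss(3)=18; L_tt(0)=-18, L_tt(1)=18.
Local minima occur where both diagonal entries positive: (3, 1). Count: 1.

1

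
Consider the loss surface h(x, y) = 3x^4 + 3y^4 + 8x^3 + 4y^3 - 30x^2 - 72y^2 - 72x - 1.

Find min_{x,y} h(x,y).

h(x,y) separates as P(x) + Q(y) − 1, so its minimum is min P + min Q − 1.
P'(x) = 12(x - 2)(x + 1)(x + 3) vanishes at x ∈ {-3, -1, 2}; Q'(y) = 12y(y - 3)(y + 4) vanishes at y ∈ {-4, 0, 3}.
Local minima of P (where P''>0): P(-3)=-27, P(2)=-152. Local minima of Q: Q(-4)=-640, Q(3)=-297.
So the global minimum of h is P(2) + Q(-4) − 1 = -152 − 640 − 1 = -793, attained at (2, -4).

-793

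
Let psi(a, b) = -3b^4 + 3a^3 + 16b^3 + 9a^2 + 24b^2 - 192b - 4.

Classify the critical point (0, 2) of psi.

The mixed partial ∂²psi/∂a∂b is 0, so the Hessian at any point is diag(psi_aa, psi_bb) = diag(18(a + 1), 12(-3b^2 + 8b + 4)).
At (0, 2): H = diag(18, 96).
Both eigenvalues are positive, so H is positive definite: a local minimum.

local minimum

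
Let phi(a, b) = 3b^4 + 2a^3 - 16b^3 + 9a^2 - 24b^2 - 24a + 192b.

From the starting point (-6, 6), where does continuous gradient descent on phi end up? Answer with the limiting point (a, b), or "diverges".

phi is separable, so gradient descent decouples: a follows -∂phi/∂a, b follows -∂phi/∂b.
∂phi/∂a = 6(a - 1)(a + 4); at a=-6 this is 84, so a decreases.
∂phi/∂b = 12(b - 4)(b - 2)(b + 2); at b=6 this is 768, so b decreases.
The a-coordinate has no critical point in that direction and runs off to infinity.

diverges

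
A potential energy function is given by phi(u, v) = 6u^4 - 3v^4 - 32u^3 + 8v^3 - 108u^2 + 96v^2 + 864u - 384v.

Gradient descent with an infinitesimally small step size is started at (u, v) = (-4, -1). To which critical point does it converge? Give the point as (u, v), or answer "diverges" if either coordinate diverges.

phi is separable, so gradient descent decouples: u follows -∂phi/∂u, v follows -∂phi/∂v.
∂phi/∂u = 24(u - 4)(u - 3)(u + 3); at u=-4 this is -1344, so u increases.
∂phi/∂v = -12(v - 4)(v - 2)(v + 4); at v=-1 this is -540, so v increases.
u converges to its nearest critical value -3 (a local min of the u-part); v converges to 2. The iterate converges to (-3, 2).

(-3, 2)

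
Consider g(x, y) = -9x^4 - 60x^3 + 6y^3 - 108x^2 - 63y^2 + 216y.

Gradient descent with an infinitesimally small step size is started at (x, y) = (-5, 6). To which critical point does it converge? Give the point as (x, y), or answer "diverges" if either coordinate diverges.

diverges

g is separable, so gradient descent decouples: x follows -∂g/∂x, y follows -∂g/∂y.
∂g/∂x = -36x(x + 2)(x + 3); at x=-5 this is 1080, so x decreases.
∂g/∂y = 18(y - 4)(y - 3); at y=6 this is 108, so y decreases.
The x-coordinate has no critical point in that direction and runs off to infinity.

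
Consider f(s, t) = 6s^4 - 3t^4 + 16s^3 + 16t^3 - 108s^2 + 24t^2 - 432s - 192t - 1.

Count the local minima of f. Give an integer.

2

f separates as a function of s plus a function of t, so ∇f=0 decouples.
∂f/∂s = 24(s - 3)(s + 2)(s + 3) = 0 at s ∈ {-3, -2, 3}; ∂f/∂t = -12(t - 4)(t - 2)(t + 2) = 0 at t ∈ {-2, 2, 4}.
The Hessian is diagonal: diag(f_ss, f_tt). Second derivatives: f_ss(-3)=144, f_ss(-2)=-120, f_ss(3)=720; f_tt(-2)=-288, f_tt(2)=96, f_tt(4)=-144.
Local minima occur where both diagonal entries positive: (-3, 2), (3, 2). Count: 2.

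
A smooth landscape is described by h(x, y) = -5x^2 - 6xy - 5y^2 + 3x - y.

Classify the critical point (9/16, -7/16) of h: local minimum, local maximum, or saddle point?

local maximum

The Hessian of h is constant: H = [[-10, -6], [-6, -10]].
det(H) = (-10)·(-10) − (-6)² = 64.
det(H) > 0 and tr(H) = -20 < 0, so H is negative definite and the point is a local maximum.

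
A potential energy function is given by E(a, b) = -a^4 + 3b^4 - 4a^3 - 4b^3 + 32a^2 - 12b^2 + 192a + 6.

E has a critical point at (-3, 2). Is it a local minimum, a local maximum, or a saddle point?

The mixed partial ∂²E/∂a∂b is 0, so the Hessian at any point is diag(E_aa, E_bb) = diag(4(-3a^2 - 6a + 16), 12(3b^2 - 2b - 2)).
At (-3, 2): H = diag(28, 72).
Both eigenvalues are positive, so H is positive definite: a local minimum.

local minimum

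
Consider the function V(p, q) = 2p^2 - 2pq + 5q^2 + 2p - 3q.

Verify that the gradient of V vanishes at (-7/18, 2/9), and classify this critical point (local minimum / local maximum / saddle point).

∇V = (4p - 2q + 2, -2p + 10q - 3); substituting (-7/18, 2/9) gives ∇V = (0, 0), so (-7/18, 2/9) is indeed a critical point.
The Hessian of V is constant: H = [[4, -2], [-2, 10]].
det(H) = 4·10 − (-2)² = 36.
det(H) > 0 and tr(H) = 14 > 0, so H is positive definite and the point is a local minimum.

local minimum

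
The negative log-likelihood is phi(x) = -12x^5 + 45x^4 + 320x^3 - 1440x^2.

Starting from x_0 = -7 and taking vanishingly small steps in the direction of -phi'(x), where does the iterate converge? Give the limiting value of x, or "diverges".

-4

phi'(x) = -60x(x - 4)(x - 3)(x + 4), so phi'(-7) = -138600.
Gradient descent moves in the -phi' direction, i.e. x is increasing.
The nearest critical point in that direction is x = -4, where phi'' = 13440 > 0 (a local minimum). The iterate converges there.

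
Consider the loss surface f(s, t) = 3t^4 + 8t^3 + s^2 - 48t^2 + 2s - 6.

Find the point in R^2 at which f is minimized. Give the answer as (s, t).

f(s,t) separates as P(s) + Q(t) − 6, so its minimum is min P + min Q − 6.
P'(s) = 2s + 2 vanishes at s ∈ {-1}; Q'(t) = 12t(t - 2)(t + 4) vanishes at t ∈ {-4, 0, 2}.
Local minima of P (where P''>0): P(-1)=-1. Local minima of Q: Q(-4)=-512, Q(2)=-80.
So the global minimum of f is P(-1) + Q(-4) − 6 = -1 − 512 − 6 = -519, attained at (-1, -4).

(-1, -4)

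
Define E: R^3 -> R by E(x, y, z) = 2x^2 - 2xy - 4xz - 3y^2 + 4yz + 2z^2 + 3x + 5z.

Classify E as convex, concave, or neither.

neither

E is quadratic, so its Hessian is the constant matrix H = [[4, -2, -4], [-2, -6, 4], [-4, 4, 4]].
Leading principal minors: 4, -28, -16.
Neither pattern holds ⇒ H is indefinite ⇒ neither convex nor concave.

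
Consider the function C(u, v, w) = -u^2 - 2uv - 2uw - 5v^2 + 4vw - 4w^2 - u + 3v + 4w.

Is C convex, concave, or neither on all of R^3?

concave

C is quadratic, so its Hessian is the constant matrix H = [[-2, -2, -2], [-2, -10, 4], [-2, 4, -8]].
Leading principal minors: -2, 16, -24.
Signs alternate −, +, − ⇒ H ≺ 0 ⇒ concave.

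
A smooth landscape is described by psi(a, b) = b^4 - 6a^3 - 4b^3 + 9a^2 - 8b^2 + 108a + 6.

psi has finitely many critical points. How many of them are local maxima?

1

psi separates as a function of a plus a function of b, so ∇psi=0 decouples.
∂psi/∂a = -18(a - 3)(a + 2) = 0 at a ∈ {-2, 3}; ∂psi/∂b = 4b(b - 4)(b + 1) = 0 at b ∈ {-1, 0, 4}.
The Hessian is diagonal: diag(psi_aa, psi_bb). Second derivatives: psi_aa(-2)=90, psi_aa(3)=-90; psi_bb(-1)=20, psi_bb(0)=-16, psi_bb(4)=80.
Local maxima occur where both diagonal entries negative: (3, 0). Count: 1.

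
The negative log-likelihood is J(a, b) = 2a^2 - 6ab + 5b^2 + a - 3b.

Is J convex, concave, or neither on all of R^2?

J is quadratic, so its Hessian is the constant matrix H = [[4, -6], [-6, 10]].
det(H) = 4, tr(H) = 14.
det(H) > 0 and tr(H) > 0, so H is positive definite everywhere: convex.

convex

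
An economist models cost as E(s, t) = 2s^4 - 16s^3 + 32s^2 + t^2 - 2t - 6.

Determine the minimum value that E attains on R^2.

E(s,t) separates as P(s) + Q(t) − 6, so its minimum is min P + min Q − 6.
P'(s) = 8s(s - 4)(s - 2) vanishes at s ∈ {0, 2, 4}; Q'(t) = 2(t - 1) vanishes at t ∈ {1}.
Local minima of P (where P''>0): P(0)=0, P(4)=0. Local minima of Q: Q(1)=-1.
So the global minimum of E is P(0) + Q(1) − 6 = 0 − 1 − 6 = -7, attained at (0, 1).

-7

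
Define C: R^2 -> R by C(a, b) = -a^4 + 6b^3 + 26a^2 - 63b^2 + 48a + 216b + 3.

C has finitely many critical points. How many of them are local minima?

C separates as a function of a plus a function of b, so ∇C=0 decouples.
∂C/∂a = -4(a - 4)(a + 1)(a + 3) = 0 at a ∈ {-3, -1, 4}; ∂C/∂b = 18(b - 4)(b - 3) = 0 at b ∈ {3, 4}.
The Hessian is diagonal: diag(C_aa, C_bb). Second derivatives: C_aa(-3)=-56, C_aa(-1)=40, C_aa(4)=-140; C_bb(3)=-18, C_bb(4)=18.
Local minima occur where both diagonal entries positive: (-1, 4). Count: 1.

1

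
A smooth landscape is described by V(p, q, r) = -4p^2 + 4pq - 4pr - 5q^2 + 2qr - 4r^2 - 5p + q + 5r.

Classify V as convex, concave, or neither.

V is quadratic, so its Hessian is the constant matrix H = [[-8, 4, -4], [4, -10, 2], [-4, 2, -8]].
Leading principal minors: -8, 64, -384.
Signs alternate −, +, − ⇒ H ≺ 0 ⇒ concave.

concave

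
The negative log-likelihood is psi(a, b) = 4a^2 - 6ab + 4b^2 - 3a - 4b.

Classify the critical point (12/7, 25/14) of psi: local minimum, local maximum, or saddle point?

local minimum

The Hessian of psi is constant: H = [[8, -6], [-6, 8]].
det(H) = 8·8 − (-6)² = 28.
det(H) > 0 and tr(H) = 16 > 0, so H is positive definite and the point is a local minimum.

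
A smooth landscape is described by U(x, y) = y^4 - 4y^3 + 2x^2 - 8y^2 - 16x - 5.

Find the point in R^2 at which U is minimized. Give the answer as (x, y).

(4, 4)

U(x,y) separates as P(x) + Q(y) − 5, so its minimum is min P + min Q − 5.
P'(x) = 4x - 16 vanishes at x ∈ {4}; Q'(y) = 4y(y - 4)(y + 1) vanishes at y ∈ {-1, 0, 4}.
Local minima of P (where P''>0): P(4)=-32. Local minima of Q: Q(-1)=-3, Q(4)=-128.
So the global minimum of U is P(4) + Q(4) − 5 = -32 − 128 − 5 = -165, attained at (4, 4).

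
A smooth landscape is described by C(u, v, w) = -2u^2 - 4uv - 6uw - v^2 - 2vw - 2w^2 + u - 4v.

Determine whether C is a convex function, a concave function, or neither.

neither

C is quadratic, so its Hessian is the constant matrix H = [[-4, -4, -6], [-4, -2, -2], [-6, -2, -4]].
Leading principal minors: -4, -8, 24.
Neither pattern holds ⇒ H is indefinite ⇒ neither convex nor concave.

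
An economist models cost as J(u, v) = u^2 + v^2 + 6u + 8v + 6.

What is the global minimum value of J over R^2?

-19

J(u,v) separates as P(u) + Q(v) + 6, so its minimum is min P + min Q + 6.
P'(u) = 2u + 6 vanishes at u ∈ {-3}; Q'(v) = 2v + 8 vanishes at v ∈ {-4}.
Local minima of P (where P''>0): P(-3)=-9. Local minima of Q: Q(-4)=-16.
So the global minimum of J is P(-3) + Q(-4) + 6 = -9 − 16 + 6 = -19, attained at (-3, -4).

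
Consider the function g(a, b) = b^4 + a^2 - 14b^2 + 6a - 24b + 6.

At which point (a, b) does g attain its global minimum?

(-3, 3)

g(a,b) separates as P(a) + Q(b) + 6, so its minimum is min P + min Q + 6.
P'(a) = 2a + 6 vanishes at a ∈ {-3}; Q'(b) = 4(b - 3)(b + 1)(b + 2) vanishes at b ∈ {-2, -1, 3}.
Local minima of P (where P''>0): P(-3)=-9. Local minima of Q: Q(-2)=8, Q(3)=-117.
So the global minimum of g is P(-3) + Q(3) + 6 = -9 − 117 + 6 = -120, attained at (-3, 3).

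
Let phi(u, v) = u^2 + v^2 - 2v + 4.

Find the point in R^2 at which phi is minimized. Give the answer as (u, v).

phi(u,v) separates as P(u) + Q(v) + 4, so its minimum is min P + min Q + 4.
P'(u) = 2u vanishes at u ∈ {0}; Q'(v) = 2v - 2 vanishes at v ∈ {1}.
Local minima of P (where P''>0): P(0)=0. Local minima of Q: Q(1)=-1.
So the global minimum of phi is P(0) + Q(1) + 4 = 0 − 1 + 4 = 3, attained at (0, 1).

(0, 1)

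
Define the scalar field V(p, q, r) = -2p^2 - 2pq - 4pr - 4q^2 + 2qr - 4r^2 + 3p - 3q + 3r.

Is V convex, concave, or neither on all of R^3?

concave

V is quadratic, so its Hessian is the constant matrix H = [[-4, -2, -4], [-2, -8, 2], [-4, 2, -8]].
Leading principal minors: -4, 28, -48.
Signs alternate −, +, − ⇒ H ≺ 0 ⇒ concave.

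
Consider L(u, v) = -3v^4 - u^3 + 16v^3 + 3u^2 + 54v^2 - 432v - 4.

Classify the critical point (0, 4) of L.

saddle point

The mixed partial ∂²L/∂u∂v is 0, so the Hessian at any point is diag(L_uu, L_vv) = diag(6(-u + 1), 12(-3v^2 + 8v + 9)).
At (0, 4): H = diag(6, -84).
The eigenvalues have opposite signs, so H is indefinite: a saddle point.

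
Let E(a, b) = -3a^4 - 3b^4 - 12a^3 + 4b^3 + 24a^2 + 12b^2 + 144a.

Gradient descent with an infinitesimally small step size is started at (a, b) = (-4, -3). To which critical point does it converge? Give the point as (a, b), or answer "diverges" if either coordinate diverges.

diverges

E is separable, so gradient descent decouples: a follows -∂E/∂a, b follows -∂E/∂b.
∂E/∂a = -12(a - 2)(a + 2)(a + 3); at a=-4 this is 144, so a decreases.
∂E/∂b = -12b(b - 2)(b + 1); at b=-3 this is 360, so b decreases.
The a-coordinate has no critical point in that direction and runs off to infinity.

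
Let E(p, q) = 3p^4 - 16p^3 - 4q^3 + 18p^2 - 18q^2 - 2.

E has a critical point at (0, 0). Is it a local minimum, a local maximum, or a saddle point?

The mixed partial ∂²E/∂p∂q is 0, so the Hessian at any point is diag(E_pp, E_qq) = diag(12(3p^2 - 8p + 3), -12(2q + 3)).
At (0, 0): H = diag(36, -36).
The eigenvalues have opposite signs, so H is indefinite: a saddle point.

saddle point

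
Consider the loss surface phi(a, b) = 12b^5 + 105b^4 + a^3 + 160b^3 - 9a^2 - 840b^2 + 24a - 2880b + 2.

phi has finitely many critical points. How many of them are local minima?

phi separates as a function of a plus a function of b, so ∇phi=0 decouples.
∂phi/∂a = 3(a - 4)(a - 2) = 0 at a ∈ {2, 4}; ∂phi/∂b = 60(b - 2)(b + 2)(b + 3)(b + 4) = 0 at b ∈ {-4, -3, -2, 2}.
The Hessian is diagonal: diag(phi_aa, phi_bb). Second derivatives: phi_aa(2)=-6, phi_aa(4)=6; phi_bb(-4)=-720, phi_bb(-3)=300, phi_bb(-2)=-480, phi_bb(2)=7200.
Local minima occur where both diagonal entries positive: (4, -3), (4, 2). Count: 2.

2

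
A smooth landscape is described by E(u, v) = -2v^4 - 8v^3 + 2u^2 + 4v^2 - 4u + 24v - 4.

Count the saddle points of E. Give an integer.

E separates as a function of u plus a function of v, so ∇E=0 decouples.
∂E/∂u = 4(u - 1) = 0 at u ∈ {1}; ∂E/∂v = -8(v - 1)(v + 1)(v + 3) = 0 at v ∈ {-3, -1, 1}.
The Hessian is diagonal: diag(E_uu, E_vv). Second derivatives: E_uu(1)=4; E_vv(-3)=-64, E_vv(-1)=32, E_vv(1)=-64.
Saddle points occur where the two diagonal entries have opposite signs: (1, -3), (1, 1). Count: 2.

2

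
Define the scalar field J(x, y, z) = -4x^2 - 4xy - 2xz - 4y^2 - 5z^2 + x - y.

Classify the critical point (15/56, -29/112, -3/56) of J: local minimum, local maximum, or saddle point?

local maximum

The Hessian is constant: H = [[-8, -4, -2], [-4, -8, 0], [-2, 0, -10]].
Leading principal minors: Δ₁ = -8, Δ₂ = 48, Δ₃ = -448.
The minors alternate sign starting negative (−, +, −), so H is negative definite: a local maximum.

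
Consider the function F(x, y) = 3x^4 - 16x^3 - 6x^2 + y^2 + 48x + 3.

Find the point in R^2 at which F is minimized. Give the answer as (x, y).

F(x,y) separates as P(x) + Q(y) + 3, so its minimum is min P + min Q + 3.
P'(x) = 12(x - 4)(x - 1)(x + 1) vanishes at x ∈ {-1, 1, 4}; Q'(y) = 2y vanishes at y ∈ {0}.
Local minima of P (where P''>0): P(-1)=-35, P(4)=-160. Local minima of Q: Q(0)=0.
So the global minimum of F is P(4) + Q(0) + 3 = -160 + 0 + 3 = -157, attained at (4, 0).

(4, 0)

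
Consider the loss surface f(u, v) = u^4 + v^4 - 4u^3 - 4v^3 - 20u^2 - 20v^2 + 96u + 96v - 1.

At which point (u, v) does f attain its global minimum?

f(u,v) separates as P(u) + Q(v) − 1, so its minimum is min P + min Q − 1.
P'(u) = 4(u - 4)(u - 2)(u + 3) vanishes at u ∈ {-3, 2, 4}; Q'(v) = 4(v - 4)(v - 2)(v + 3) vanishes at v ∈ {-3, 2, 4}.
Local minima of P (where P''>0): P(-3)=-279, P(4)=64. Local minima of Q: Q(-3)=-279, Q(4)=64.
So the global minimum of f is P(-3) + Q(-3) − 1 = -279 − 279 − 1 = -559, attained at (-3, -3).

(-3, -3)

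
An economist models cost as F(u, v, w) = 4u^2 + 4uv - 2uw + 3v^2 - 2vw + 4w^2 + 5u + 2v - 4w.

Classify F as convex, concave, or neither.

convex

F is quadratic, so its Hessian is the constant matrix H = [[8, 4, -2], [4, 6, -2], [-2, -2, 8]].
Leading principal minors: 8, 32, 232.
All positive ⇒ H ≻ 0 ⇒ convex.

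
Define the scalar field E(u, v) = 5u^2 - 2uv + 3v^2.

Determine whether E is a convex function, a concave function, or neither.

E is quadratic, so its Hessian is the constant matrix H = [[10, -2], [-2, 6]].
det(H) = 56, tr(H) = 16.
det(H) > 0 and tr(H) > 0, so H is positive definite everywhere: convex.

convex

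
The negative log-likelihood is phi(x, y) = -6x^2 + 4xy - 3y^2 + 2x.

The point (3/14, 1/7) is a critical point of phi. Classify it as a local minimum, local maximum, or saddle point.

The Hessian of phi is constant: H = [[-12, 4], [4, -6]].
det(H) = (-12)·(-6) − 4² = 56.
det(H) > 0 and tr(H) = -18 < 0, so H is negative definite and the point is a local maximum.

local maximum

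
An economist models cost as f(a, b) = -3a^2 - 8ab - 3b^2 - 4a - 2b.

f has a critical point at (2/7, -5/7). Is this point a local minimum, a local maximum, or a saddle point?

The Hessian of f is constant: H = [[-6, -8], [-8, -6]].
det(H) = (-6)·(-6) − (-8)² = -28.
Since det(H) < 0, H is indefinite and the critical point is a saddle point.

saddle point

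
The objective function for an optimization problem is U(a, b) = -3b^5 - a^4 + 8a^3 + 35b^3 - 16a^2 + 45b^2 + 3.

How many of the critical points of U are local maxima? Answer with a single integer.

U separates as a function of a plus a function of b, so ∇U=0 decouples.
∂U/∂a = -4a(a - 4)(a - 2) = 0 at a ∈ {0, 2, 4}; ∂U/∂b = -15b(b - 3)(b + 1)(b + 2) = 0 at b ∈ {-2, -1, 0, 3}.
The Hessian is diagonal: diag(U_aa, U_bb). Second derivatives: U_aa(0)=-32, U_aa(2)=16, U_aa(4)=-32; U_bb(-2)=150, U_bb(-1)=-60, U_bb(0)=90, U_bb(3)=-900.
Local maxima occur where both diagonal entries negative: (0, -1), (0, 3), (4, -1), (4, 3). Count: 4.

4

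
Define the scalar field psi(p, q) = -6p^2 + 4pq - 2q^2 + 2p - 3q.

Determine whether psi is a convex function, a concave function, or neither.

concave

psi is quadratic, so its Hessian is the constant matrix H = [[-12, 4], [4, -4]].
det(H) = 32, tr(H) = -16.
det(H) > 0 and tr(H) < 0, so H is negative definite everywhere: concave.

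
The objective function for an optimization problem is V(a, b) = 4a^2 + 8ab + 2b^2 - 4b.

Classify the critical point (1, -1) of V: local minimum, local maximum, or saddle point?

The Hessian of V is constant: H = [[8, 8], [8, 4]].
det(H) = 8·4 − 8² = -32.
Since det(H) < 0, H is indefinite and the critical point is a saddle point.

saddle point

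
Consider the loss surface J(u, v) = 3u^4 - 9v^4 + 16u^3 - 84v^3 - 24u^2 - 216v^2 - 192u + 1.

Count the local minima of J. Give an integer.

2

J separates as a function of u plus a function of v, so ∇J=0 decouples.
∂J/∂u = 12(u - 2)(u + 2)(u + 4) = 0 at u ∈ {-4, -2, 2}; ∂J/∂v = -36v(v + 3)(v + 4) = 0 at v ∈ {-4, -3, 0}.
The Hessian is diagonal: diag(J_uu, J_vv). Second derivatives: J_uu(-4)=144, J_uu(-2)=-96, J_uu(2)=288; J_vv(-4)=-144, J_vv(-3)=108, J_vv(0)=-432.
Local minima occur where both diagonal entries positive: (-4, -3), (2, -3). Count: 2.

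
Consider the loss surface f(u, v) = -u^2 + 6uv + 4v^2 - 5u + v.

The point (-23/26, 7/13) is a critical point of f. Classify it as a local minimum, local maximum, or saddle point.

saddle point

The Hessian of f is constant: H = [[-2, 6], [6, 8]].
det(H) = (-2)·8 − 6² = -52.
Since det(H) < 0, H is indefinite and the critical point is a saddle point.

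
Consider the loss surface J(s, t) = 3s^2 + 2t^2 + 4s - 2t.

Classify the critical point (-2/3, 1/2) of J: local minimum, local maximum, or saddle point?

local minimum

The Hessian of J is constant: H = [[6, 0], [0, 4]].
det(H) = 6·4 − 0² = 24.
det(H) > 0 and tr(H) = 10 > 0, so H is positive definite and the point is a local minimum.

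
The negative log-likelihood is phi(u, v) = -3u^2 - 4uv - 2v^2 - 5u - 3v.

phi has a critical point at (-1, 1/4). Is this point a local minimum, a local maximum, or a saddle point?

The Hessian of phi is constant: H = [[-6, -4], [-4, -4]].
det(H) = (-6)·(-4) − (-4)² = 8.
det(H) > 0 and tr(H) = -10 < 0, so H is negative definite and the point is a local maximum.

local maximum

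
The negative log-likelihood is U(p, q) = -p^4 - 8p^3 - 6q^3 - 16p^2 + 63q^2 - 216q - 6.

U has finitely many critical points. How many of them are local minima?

U separates as a function of p plus a function of q, so ∇U=0 decouples.
∂U/∂p = -4p(p + 2)(p + 4) = 0 at p ∈ {-4, -2, 0}; ∂U/∂q = -18(q - 4)(q - 3) = 0 at q ∈ {3, 4}.
The Hessian is diagonal: diag(U_pp, U_qq). Second derivatives: U_pp(-4)=-32, U_pp(-2)=16, U_pp(0)=-32; U_qq(3)=18, U_qq(4)=-18.
Local minima occur where both diagonal entries positive: (-2, 3). Count: 1.

1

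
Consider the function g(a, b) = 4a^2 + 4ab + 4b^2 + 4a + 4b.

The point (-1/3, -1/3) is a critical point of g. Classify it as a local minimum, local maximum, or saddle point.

The Hessian of g is constant: H = [[8, 4], [4, 8]].
det(H) = 8·8 − 4² = 48.
det(H) > 0 and tr(H) = 16 > 0, so H is positive definite and the point is a local minimum.

local minimum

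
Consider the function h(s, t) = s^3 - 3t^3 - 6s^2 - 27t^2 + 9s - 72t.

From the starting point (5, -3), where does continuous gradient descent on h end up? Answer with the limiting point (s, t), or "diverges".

(3, -4)

h is separable, so gradient descent decouples: s follows -∂h/∂s, t follows -∂h/∂t.
∂h/∂s = 3(s - 3)(s - 1); at s=5 this is 24, so s decreases.
∂h/∂t = -9(t + 2)(t + 4); at t=-3 this is 9, so t decreases.
s converges to its nearest critical value 3 (a local min of the s-part); t converges to -4. The iterate converges to (3, -4).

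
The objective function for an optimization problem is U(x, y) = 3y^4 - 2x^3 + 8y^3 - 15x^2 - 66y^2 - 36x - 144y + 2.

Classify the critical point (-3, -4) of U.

local minimum

The mixed partial ∂²U/∂x∂y is 0, so the Hessian at any point is diag(U_xx, U_yy) = diag(-6(2x + 5), 12(3y^2 + 4y - 11)).
At (-3, -4): H = diag(6, 252).
Both eigenvalues are positive, so H is positive definite: a local minimum.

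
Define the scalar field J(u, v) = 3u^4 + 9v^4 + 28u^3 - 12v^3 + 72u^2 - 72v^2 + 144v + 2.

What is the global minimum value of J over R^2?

J(u,v) separates as P(u) + Q(v) + 2, so its minimum is min P + min Q + 2.
P'(u) = 12u(u + 3)(u + 4) vanishes at u ∈ {-4, -3, 0}; Q'(v) = 36(v - 2)(v - 1)(v + 2) vanishes at v ∈ {-2, 1, 2}.
Local minima of P (where P''>0): P(-4)=128, P(0)=0. Local minima of Q: Q(-2)=-336, Q(2)=48.
So the global minimum of J is P(0) + Q(-2) + 2 = 0 − 336 + 2 = -334, attained at (0, -2).

-334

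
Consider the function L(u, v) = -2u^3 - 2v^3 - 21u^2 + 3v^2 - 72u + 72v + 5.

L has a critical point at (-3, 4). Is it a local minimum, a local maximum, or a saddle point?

The mixed partial ∂²L/∂u∂v is 0, so the Hessian at any point is diag(L_uu, L_vv) = diag(-6(2u + 7), 6(-2v + 1)).
At (-3, 4): H = diag(-6, -42).
Both eigenvalues are negative, so H is negative definite: a local maximum.

local maximum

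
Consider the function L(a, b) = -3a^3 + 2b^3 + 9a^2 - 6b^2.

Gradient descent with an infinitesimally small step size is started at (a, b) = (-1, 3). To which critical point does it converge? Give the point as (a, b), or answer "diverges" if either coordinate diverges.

L is separable, so gradient descent decouples: a follows -∂L/∂a, b follows -∂L/∂b.
∂L/∂a = -9a(a - 2); at a=-1 this is -27, so a increases.
∂L/∂b = 6b(b - 2); at b=3 this is 18, so b decreases.
a converges to its nearest critical value 0 (a local min of the a-part); b converges to 2. The iterate converges to (0, 2).

(0, 2)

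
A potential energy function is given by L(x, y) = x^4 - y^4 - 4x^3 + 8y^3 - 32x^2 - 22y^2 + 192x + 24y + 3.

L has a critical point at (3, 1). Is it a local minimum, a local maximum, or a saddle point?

The mixed partial ∂²L/∂x∂y is 0, so the Hessian at any point is diag(L_xx, L_yy) = diag(4(3x^2 - 6x - 16), 4(-3y^2 + 12y - 11)).
At (3, 1): H = diag(-28, -8).
Both eigenvalues are negative, so H is negative definite: a local maximum.

local maximum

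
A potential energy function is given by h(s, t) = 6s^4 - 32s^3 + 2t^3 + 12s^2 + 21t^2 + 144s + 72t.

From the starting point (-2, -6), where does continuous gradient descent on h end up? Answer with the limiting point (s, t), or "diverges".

diverges

h is separable, so gradient descent decouples: s follows -∂h/∂s, t follows -∂h/∂t.
∂h/∂s = 24(s - 3)(s - 2)(s + 1); at s=-2 this is -480, so s increases.
∂h/∂t = 6(t + 3)(t + 4); at t=-6 this is 36, so t decreases.
The t-coordinate has no critical point in that direction and runs off to infinity.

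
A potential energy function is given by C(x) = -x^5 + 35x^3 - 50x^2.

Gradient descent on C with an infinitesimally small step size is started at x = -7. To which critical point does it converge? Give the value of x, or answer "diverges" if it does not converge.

-5

C'(x) = -5x(x - 4)(x - 1)(x + 5), so C'(-7) = -6160.
Gradient descent moves in the -C' direction, i.e. x is increasing.
The nearest critical point in that direction is x = -5, where C'' = 1350 > 0 (a local minimum). The iterate converges there.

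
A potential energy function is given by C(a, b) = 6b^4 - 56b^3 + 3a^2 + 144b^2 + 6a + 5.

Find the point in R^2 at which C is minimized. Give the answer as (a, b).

(-1, 0)

C(a,b) separates as P(a) + Q(b) + 5, so its minimum is min P + min Q + 5.
P'(a) = 6a + 6 vanishes at a ∈ {-1}; Q'(b) = 24b(b - 4)(b - 3) vanishes at b ∈ {0, 3, 4}.
Local minima of P (where P''>0): P(-1)=-3. Local minima of Q: Q(0)=0, Q(4)=256.
So the global minimum of C is P(-1) + Q(0) + 5 = -3 + 0 + 5 = 2, attained at (-1, 0).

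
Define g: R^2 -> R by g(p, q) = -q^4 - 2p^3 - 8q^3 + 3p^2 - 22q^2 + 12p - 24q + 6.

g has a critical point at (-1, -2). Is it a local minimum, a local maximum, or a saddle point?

local minimum

The mixed partial ∂²g/∂p∂q is 0, so the Hessian at any point is diag(g_pp, g_qq) = diag(6(-2p + 1), -4(3q^2 + 12q + 11)).
At (-1, -2): H = diag(18, 4).
Both eigenvalues are positive, so H is positive definite: a local minimum.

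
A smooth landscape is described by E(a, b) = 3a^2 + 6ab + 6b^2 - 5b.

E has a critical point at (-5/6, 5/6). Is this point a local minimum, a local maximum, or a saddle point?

local minimum

The Hessian of E is constant: H = [[6, 6], [6, 12]].
det(H) = 6·12 − 6² = 36.
det(H) > 0 and tr(H) = 18 > 0, so H is positive definite and the point is a local minimum.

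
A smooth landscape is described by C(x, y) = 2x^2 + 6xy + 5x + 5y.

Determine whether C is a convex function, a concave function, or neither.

C is quadratic, so its Hessian is the constant matrix H = [[4, 6], [6, 0]].
det(H) = -36, tr(H) = 4.
det(H) < 0, so H is indefinite: neither convex nor concave.

neither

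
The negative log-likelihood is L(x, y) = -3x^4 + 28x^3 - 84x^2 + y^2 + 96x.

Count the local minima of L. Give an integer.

L separates as a function of x plus a function of y, so ∇L=0 decouples.
∂L/∂x = -12(x - 4)(x - 2)(x - 1) = 0 at x ∈ {1, 2, 4}; ∂L/∂y = 2y = 0 at y ∈ {0}.
The Hessian is diagonal: diag(L_xx, L_yy). Second derivatives: L_xx(1)=-36, L_xx(2)=24, L_xx(4)=-72; L_yy(0)=2.
Local minima occur where both diagonal entries positive: (2, 0). Count: 1.

1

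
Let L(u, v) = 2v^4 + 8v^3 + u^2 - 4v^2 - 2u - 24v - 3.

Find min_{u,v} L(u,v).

L(u,v) separates as P(u) + Q(v) − 3, so its minimum is min P + min Q − 3.
P'(u) = 2u - 2 vanishes at u ∈ {1}; Q'(v) = 8(v - 1)(v + 1)(v + 3) vanishes at v ∈ {-3, -1, 1}.
Local minima of P (where P''>0): P(1)=-1. Local minima of Q: Q(-3)=-18, Q(1)=-18.
So the global minimum of L is P(1) + Q(-3) − 3 = -1 − 18 − 3 = -22, attained at (1, -3).

-22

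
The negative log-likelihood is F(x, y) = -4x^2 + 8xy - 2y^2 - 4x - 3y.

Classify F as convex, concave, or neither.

neither

F is quadratic, so its Hessian is the constant matrix H = [[-8, 8], [8, -4]].
det(H) = -32, tr(H) = -12.
det(H) < 0, so H is indefinite: neither convex nor concave.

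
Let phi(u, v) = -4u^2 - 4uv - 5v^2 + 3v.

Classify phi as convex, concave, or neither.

phi is quadratic, so its Hessian is the constant matrix H = [[-8, -4], [-4, -10]].
det(H) = 64, tr(H) = -18.
det(H) > 0 and tr(H) < 0, so H is negative definite everywhere: concave.

concave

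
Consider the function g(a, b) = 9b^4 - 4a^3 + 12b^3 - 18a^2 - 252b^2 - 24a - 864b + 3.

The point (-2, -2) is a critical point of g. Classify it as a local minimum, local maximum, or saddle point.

The mixed partial ∂²g/∂a∂b is 0, so the Hessian at any point is diag(g_aa, g_bb) = diag(-12(2a + 3), 36(3b^2 + 2b - 14)).
At (-2, -2): H = diag(12, -216).
The eigenvalues have opposite signs, so H is indefinite: a saddle point.

saddle point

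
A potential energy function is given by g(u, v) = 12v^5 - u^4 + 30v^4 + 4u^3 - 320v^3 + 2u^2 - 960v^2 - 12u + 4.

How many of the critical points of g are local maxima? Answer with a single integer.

4

g separates as a function of u plus a function of v, so ∇g=0 decouples.
∂g/∂u = -4(u - 3)(u - 1)(u + 1) = 0 at u ∈ {-1, 1, 3}; ∂g/∂v = 60v(v - 4)(v + 2)(v + 4) = 0 at v ∈ {-4, -2, 0, 4}.
The Hessian is diagonal: diag(g_uu, g_vv). Second derivatives: g_uu(-1)=-32, g_uu(1)=16, g_uu(3)=-32; g_vv(-4)=-3840, g_vv(-2)=1440, g_vv(0)=-1920, g_vv(4)=11520.
Local maxima occur where both diagonal entries negative: (-1, -4), (-1, 0), (3, -4), (3, 0). Count: 4.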